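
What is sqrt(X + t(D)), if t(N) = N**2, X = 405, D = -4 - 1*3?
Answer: sqrt(454) ≈ 21.307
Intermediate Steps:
D = -7 (D = -4 - 3 = -7)
sqrt(X + t(D)) = sqrt(405 + (-7)**2) = sqrt(405 + 49) = sqrt(454)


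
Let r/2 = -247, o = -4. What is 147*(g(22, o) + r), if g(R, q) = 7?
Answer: -71589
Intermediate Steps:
r = -494 (r = 2*(-247) = -494)
147*(g(22, o) + r) = 147*(7 - 494) = 147*(-487) = -71589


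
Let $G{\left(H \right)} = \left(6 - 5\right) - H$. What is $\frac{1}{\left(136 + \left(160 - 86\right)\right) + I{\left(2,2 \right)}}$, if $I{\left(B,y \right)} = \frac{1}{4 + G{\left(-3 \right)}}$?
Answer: $\frac{8}{1681} \approx 0.0047591$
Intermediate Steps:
$G{\left(H \right)} = 1 - H$
$I{\left(B,y \right)} = \frac{1}{8}$ ($I{\left(B,y \right)} = \frac{1}{4 + \left(1 - -3\right)} = \frac{1}{4 + \left(1 + 3\right)} = \frac{1}{4 + 4} = \frac{1}{8}$)
$\frac{1}{\left(136 + \left(160 - 86\right)\right) + I{\left(2,2 \right)}} = \frac{1}{\left(136 + \left(160 - 86\right)\right) + \frac{1}{8}} = \frac{1}{\left(136 + 74\right) + \frac{1}{8}} = \frac{1}{210 + \frac{1}{8}} = \frac{1}{\frac{1681}{8}} = \frac{8}{1681}$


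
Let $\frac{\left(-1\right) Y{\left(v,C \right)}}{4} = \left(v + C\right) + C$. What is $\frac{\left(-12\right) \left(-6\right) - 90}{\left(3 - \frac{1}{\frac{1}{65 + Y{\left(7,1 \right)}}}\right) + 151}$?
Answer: $- \frac{18}{125} \approx -0.144$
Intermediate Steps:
$Y{\left(v,C \right)} = - 8 C - 4 v$ ($Y{\left(v,C \right)} = - 4 \left(\left(v + C\right) + C\right) = - 4 \left(\left(C + v\right) + C\right) = - 4 \left(v + 2 C\right) = - 8 C - 4 v$)
$\frac{\left(-12\right) \left(-6\right) - 90}{\left(3 - \frac{1}{\frac{1}{65 + Y{\left(7,1 \right)}}}\right) + 151} = \frac{\left(-12\right) \left(-6\right) - 90}{\left(3 - \frac{1}{\frac{1}{65 - 36}}\right) + 151} = \frac{72 - 90}{\left(3 - \frac{1}{\frac{1}{65 - 36}}\right) + 151} = - \frac{18}{\left(3 - \frac{1}{\frac{1}{65 - 36}}\right) + 151} = - \frac{18}{\left(3 - \frac{1}{\frac{1}{29}}\right) + 151} = - \frac{18}{\left(3 - 29\right) + 151} = - \frac{18}{-26 + 151} = - \frac{18}{125}$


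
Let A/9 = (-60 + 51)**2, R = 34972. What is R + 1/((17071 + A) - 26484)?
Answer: 303696847/8684 ≈ 34972.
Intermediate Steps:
A = 729 (A = 9*(-60 + 51)**2 = 9*(-9)**2 = 9*81 = 729)
R + 1/((17071 + A) - 26484) = 34972 + 1/((17071 + 729) - 26484) = 34972 + 1/(17800 - 26484) = 34972 + 1/(-8684) = 34972 - 1/8684 = 303696847/8684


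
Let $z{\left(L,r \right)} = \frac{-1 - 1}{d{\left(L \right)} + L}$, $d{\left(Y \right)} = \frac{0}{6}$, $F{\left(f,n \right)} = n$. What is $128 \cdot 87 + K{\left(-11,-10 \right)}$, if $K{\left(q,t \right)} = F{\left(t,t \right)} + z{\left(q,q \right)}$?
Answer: $\frac{122388}{11} \approx 11126.0$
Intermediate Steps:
$d{\left(Y \right)} = 0$ ($d{\left(Y \right)} = 0 \cdot \frac{1}{6} = 0$)
$z{\left(L,r \right)} = - \frac{2}{L}$ ($z{\left(L,r \right)} = \frac{-1 - 1}{0 + L} = - \frac{2}{L}$)
$K{\left(q,t \right)} = t - \frac{2}{q}$
$128 \cdot 87 + K{\left(-11,-10 \right)} = 128 \cdot 87 - \left(10 + \frac{2}{-11}\right) = 11136 - \frac{108}{11} = \frac{122388}{11}$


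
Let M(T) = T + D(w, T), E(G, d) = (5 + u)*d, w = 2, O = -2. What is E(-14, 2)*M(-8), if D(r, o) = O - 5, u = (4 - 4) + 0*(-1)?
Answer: -150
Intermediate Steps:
u = 0 (u = 0 + 0 = 0)
E(G, d) = 5*d (E(G, d) = (5 + 0)*d = 5*d)
D(r, o) = -7 (D(r, o) = -2 - 5 = -7)
M(T) = -7 + T (M(T) = T - 7 = -7 + T)
E(-14, 2)*M(-8) = (5*2)*(-7 - 8) = 10*(-15) = -150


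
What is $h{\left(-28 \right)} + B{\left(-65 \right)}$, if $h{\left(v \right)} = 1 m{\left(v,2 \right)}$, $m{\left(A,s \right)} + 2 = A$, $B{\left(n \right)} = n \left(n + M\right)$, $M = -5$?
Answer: $4520$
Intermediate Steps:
$B{\left(n \right)} = n \left(-5 + n\right)$ ($B{\left(n \right)} = n \left(n - 5\right) = n \left(-5 + n\right)$)
$m{\left(A,s \right)} = -2 + A$
$h{\left(v \right)} = -2 + v$ ($h{\left(v \right)} = 1 \left(-2 + v\right) = -2 + v$)
$h{\left(-28 \right)} + B{\left(-65 \right)} = \left(-2 - 28\right) - 65 \left(-5 - 65\right) = -30 - -4550 = -30 + 4550 = 4520$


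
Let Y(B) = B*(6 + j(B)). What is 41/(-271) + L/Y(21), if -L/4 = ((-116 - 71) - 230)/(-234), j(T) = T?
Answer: -981971/5992623 ≈ -0.16386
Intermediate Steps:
Y(B) = B*(6 + B)
L = -278/39 (L = -4*((-116 - 71) - 230)/(-234) = -4*(-187 - 230)*(-1)/234 = -(-1668)*(-1)/234 = -4*139/78 = -278/39 ≈ -7.1282)
41/(-271) + L/Y(21) = 41/(-271) - 278*1/(21*(6 + 21))/39 = 41*(-1/271) - 278/(39*(21*27)) = -41/271 - 278/39/567 = -41/271 - 278/39*1/567 = -41/271 - 278/22113 = -981971/5992623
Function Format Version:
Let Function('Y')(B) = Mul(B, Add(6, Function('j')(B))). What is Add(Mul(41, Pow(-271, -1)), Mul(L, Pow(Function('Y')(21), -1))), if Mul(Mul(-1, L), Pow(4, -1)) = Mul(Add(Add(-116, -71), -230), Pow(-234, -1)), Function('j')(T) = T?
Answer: Rational(-981971, 5992623) ≈ -0.16386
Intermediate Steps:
Function('Y')(B) = Mul(B, Add(6, B))
L = Rational(-278, 39) (L = Mul(-4, Mul(Add(Add(-116, -71), -230), Pow(-234, -1))) = Mul(-4, Mul(Add(-187, -230), Rational(-1, 234))) = Mul(-4, Mul(-417, Rational(-1, 234))) = Mul(-4, Rational(139, 78)) = Rational(-278, 39) ≈ -7.1282)
Add(Mul(41, Pow(-271, -1)), Mul(L, Pow(Function('Y')(21), -1))) = Add(Mul(41, Pow(-271, -1)), Mul(Rational(-278, 39), Pow(Mul(21, Add(6, 21)), -1))) = Add(Mul(41, Rational(-1, 271)), Mul(Rational(-278, 39), Pow(Mul(21, 27), -1))) = Add(Rational(-41, 271), Mul(Rational(-278, 39), Pow(567, -1))) = Add(Rational(-41, 271), Mul(Rational(-278, 39), Rational(1, 567))) = Add(Rational(-41, 271), Rational(-278, 22113)) = Rational(-981971, 5992623)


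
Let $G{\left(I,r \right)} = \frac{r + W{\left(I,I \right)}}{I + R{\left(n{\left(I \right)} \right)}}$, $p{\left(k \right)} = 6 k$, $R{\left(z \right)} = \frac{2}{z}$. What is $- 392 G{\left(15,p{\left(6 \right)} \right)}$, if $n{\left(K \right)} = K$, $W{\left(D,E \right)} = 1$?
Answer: $- \frac{217560}{227} \approx -958.41$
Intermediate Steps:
$G{\left(I,r \right)} = \frac{1 + r}{I + \frac{2}{I}}$ ($G{\left(I,r \right)} = \frac{r + 1}{I + \frac{2}{I}} = \frac{1 + r}{I + \frac{2}{I}}$)
$- 392 G{\left(15,p{\left(6 \right)} \right)} = - 392 \frac{15 \left(1 + 6 \cdot 6\right)}{2 + 15^{2}} = - 392 \frac{15 \left(1 + 36\right)}{2 + 225} = - 392 \cdot 15 \cdot \frac{1}{227} \cdot 37 = \left(-392\right) \frac{555}{227} = - \frac{217560}{227}$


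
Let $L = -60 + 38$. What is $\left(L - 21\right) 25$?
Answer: $-1075$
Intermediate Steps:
$L = -22$
$\left(L - 21\right) 25 = \left(-22 - 21\right) 25 = \left(-43\right) 25 = -1075$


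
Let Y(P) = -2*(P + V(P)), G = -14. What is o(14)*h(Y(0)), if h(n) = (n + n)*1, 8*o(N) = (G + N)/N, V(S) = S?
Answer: 0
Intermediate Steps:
Y(P) = -4*P (Y(P) = -2*(P + P) = -4*P)
o(N) = (-14 + N)/(8*N) (o(N) = ((-14 + N)/N)/8 = (-14 + N)/(8*N))
h(n) = 2*n (h(n) = (2*n)*1 = 2*n)
o(14)*h(Y(0)) = ((⅛)*(-14 + 14)/14)*(2*(-4*0)) = ((⅛)*(1/14)*0)*(2*0) = 0*0 = 0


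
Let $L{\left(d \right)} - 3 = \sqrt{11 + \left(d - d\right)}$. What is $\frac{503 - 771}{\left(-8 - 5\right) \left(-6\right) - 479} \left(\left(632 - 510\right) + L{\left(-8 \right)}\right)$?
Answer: $\frac{33500}{401} + \frac{268 \sqrt{11}}{401} \approx 85.758$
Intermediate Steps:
$L{\left(d \right)} = 3 + \sqrt{11}$ ($L{\left(d \right)} = 3 + \sqrt{11 + \left(d - d\right)} = 3 + \sqrt{11 + 0} = 3 + \sqrt{11}$)
$\frac{503 - 771}{\left(-8 - 5\right) \left(-6\right) - 479} \left(\left(632 - 510\right) + L{\left(-8 \right)}\right) = \frac{503 - 771}{\left(-8 - 5\right) \left(-6\right) - 479} \left(\left(632 - 510\right) + \left(3 + \sqrt{11}\right)\right) = - \frac{268}{\left(-13\right) \left(-6\right) - 479} \left(122 + \left(3 + \sqrt{11}\right)\right) = - \frac{268}{78 - 479} \left(125 + \sqrt{11}\right) = - \frac{268}{-401} \left(125 + \sqrt{11}\right) = \left(-268\right) \left(- \frac{1}{401}\right) \left(125 + \sqrt{11}\right) = \frac{268 \left(125 + \sqrt{11}\right)}{401} = \frac{33500}{401} + \frac{268 \sqrt{11}}{401}$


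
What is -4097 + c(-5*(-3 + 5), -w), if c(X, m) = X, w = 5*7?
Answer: -4107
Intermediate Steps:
w = 35
-4097 + c(-5*(-3 + 5), -w) = -4097 - 5*(-3 + 5) = -4097 - 5*2 = -4097 - 10 = -4107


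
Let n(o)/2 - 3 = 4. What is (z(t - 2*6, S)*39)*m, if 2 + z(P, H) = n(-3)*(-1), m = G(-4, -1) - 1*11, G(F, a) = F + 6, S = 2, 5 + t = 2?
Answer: 5616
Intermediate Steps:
t = -3 (t = -5 + 2 = -3)
n(o) = 14 (n(o) = 6 + 2*4 = 6 + 8 = 14)
G(F, a) = 6 + F
m = -9 (m = (6 - 4) - 1*11 = 2 - 11 = -9)
z(P, H) = -16 (z(P, H) = -2 + 14*(-1) = -2 - 14 = -16)
(z(t - 2*6, S)*39)*m = -16*39*(-9) = -624*(-9) = 5616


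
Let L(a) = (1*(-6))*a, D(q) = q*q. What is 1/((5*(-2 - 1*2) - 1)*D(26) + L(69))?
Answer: -1/14610 ≈ -6.8446e-5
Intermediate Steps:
D(q) = q**2
L(a) = -6*a
1/((5*(-2 - 1*2) - 1)*D(26) + L(69)) = 1/((5*(-2 - 1*2) - 1)*26**2 - 6*69) = 1/((5*(-2 - 2) - 1)*676 - 414) = 1/((5*(-4) - 1)*676 - 414) = 1/((-20 - 1)*676 - 414) = 1/(-21*676 - 414) = 1/(-14196 - 414) = 1/(-14610) = -1/14610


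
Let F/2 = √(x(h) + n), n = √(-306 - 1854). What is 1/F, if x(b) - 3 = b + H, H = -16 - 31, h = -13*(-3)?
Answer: 1/(2*√(-5 + 12*I*√15)) ≈ 0.048868 - 0.054408*I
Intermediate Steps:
h = 39
H = -47
x(b) = -44 + b (x(b) = 3 + (b - 47) = 3 + (-47 + b) = -44 + b)
n = 12*I*√15 (n = √(-2160) = 12*I*√15 ≈ 46.476*I)
F = 2*√(-5 + 12*I*√15) (F = 2*√((-44 + 39) + 12*I*√15) = 2*√(-5 + 12*I*√15) ≈ 9.1372 + 10.173*I)
1/F = 1/(2*√(-5 + 12*I*√15))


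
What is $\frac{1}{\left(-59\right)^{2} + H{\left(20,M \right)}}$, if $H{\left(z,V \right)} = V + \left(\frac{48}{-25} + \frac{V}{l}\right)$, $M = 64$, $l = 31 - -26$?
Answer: $\frac{1425}{5050489} \approx 0.00028215$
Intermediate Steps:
$l = 57$ ($l = 31 + 26 = 57$)
$H{\left(z,V \right)} = - \frac{48}{25} + \frac{58 V}{57}$ ($H{\left(z,V \right)} = V + \left(\frac{48}{-25} + \frac{V}{57}\right) = V + \left(48 \left(- \frac{1}{25}\right) + V \frac{1}{57}\right) = V + \left(- \frac{48}{25} + \frac{V}{57}\right) = - \frac{48}{25} + \frac{58 V}{57}$)
$\frac{1}{\left(-59\right)^{2} + H{\left(20,M \right)}} = \frac{1}{\left(-59\right)^{2} + \left(- \frac{48}{25} + \frac{58}{57} \cdot 64\right)} = \frac{1}{3481 + \left(- \frac{48}{25} + \frac{3712}{57}\right)} = \frac{1}{3481 + \frac{90064}{1425}} = \frac{1}{\frac{5050489}{1425}} = \frac{1425}{5050489}$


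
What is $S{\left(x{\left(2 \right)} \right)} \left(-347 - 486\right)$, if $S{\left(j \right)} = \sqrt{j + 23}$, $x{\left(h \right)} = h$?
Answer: $-4165$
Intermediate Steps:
$S{\left(j \right)} = \sqrt{23 + j}$
$S{\left(x{\left(2 \right)} \right)} \left(-347 - 486\right) = \sqrt{23 + 2} \left(-347 - 486\right) = \sqrt{25} \left(-833\right) = 5 \left(-833\right) = -4165$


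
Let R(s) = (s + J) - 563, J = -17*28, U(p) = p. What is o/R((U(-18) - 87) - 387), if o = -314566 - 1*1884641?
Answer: 2199207/1531 ≈ 1436.5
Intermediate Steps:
J = -476
R(s) = -1039 + s (R(s) = (s - 476) - 563 = (-476 + s) - 563 = -1039 + s)
o = -2199207 (o = -314566 - 1884641 = -2199207)
o/R((U(-18) - 87) - 387) = -2199207/(-1039 + ((-18 - 87) - 387)) = -2199207/(-1039 + (-105 - 387)) = -2199207/(-1039 - 492) = -2199207/(-1531) = -2199207*(-1/1531) = 2199207/1531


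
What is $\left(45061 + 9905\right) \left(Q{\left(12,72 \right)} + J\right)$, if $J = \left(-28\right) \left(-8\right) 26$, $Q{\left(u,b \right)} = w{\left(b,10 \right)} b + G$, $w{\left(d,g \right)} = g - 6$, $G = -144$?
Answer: $328037088$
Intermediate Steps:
$w{\left(d,g \right)} = -6 + g$ ($w{\left(d,g \right)} = g - 6 = -6 + g$)
$Q{\left(u,b \right)} = -144 + 4 b$ ($Q{\left(u,b \right)} = \left(-6 + 10\right) b - 144 = 4 b - 144 = -144 + 4 b$)
$J = 5824$ ($J = 224 \cdot 26 = 5824$)
$\left(45061 + 9905\right) \left(Q{\left(12,72 \right)} + J\right) = \left(45061 + 9905\right) \left(\left(-144 + 4 \cdot 72\right) + 5824\right) = 54966 \left(\left(-144 + 288\right) + 5824\right) = 54966 \left(144 + 5824\right) = 54966 \cdot 5968 = 328037088$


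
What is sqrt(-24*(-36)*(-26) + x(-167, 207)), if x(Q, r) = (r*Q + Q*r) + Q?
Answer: I*sqrt(91769) ≈ 302.93*I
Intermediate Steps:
x(Q, r) = Q + 2*Q*r (x(Q, r) = (Q*r + Q*r) + Q = 2*Q*r + Q = Q + 2*Q*r)
sqrt(-24*(-36)*(-26) + x(-167, 207)) = sqrt(-24*(-36)*(-26) - 167*(1 + 2*207)) = sqrt(864*(-26) - 167*(1 + 414)) = sqrt(-22464 - 167*415) = sqrt(-22464 - 69305) = sqrt(-91769) = I*sqrt(91769)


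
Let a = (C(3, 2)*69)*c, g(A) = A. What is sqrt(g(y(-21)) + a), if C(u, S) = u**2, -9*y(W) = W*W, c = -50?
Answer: I*sqrt(31099) ≈ 176.35*I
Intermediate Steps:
y(W) = -W**2/9 (y(W) = -W*W/9 = -W**2/9)
a = -31050 (a = (3**2*69)*(-50) = (9*69)*(-50) = 621*(-50) = -31050)
sqrt(g(y(-21)) + a) = sqrt(-1/9*(-21)**2 - 31050) = sqrt(-1/9*441 - 31050) = sqrt(-49 - 31050) = sqrt(-31099) = I*sqrt(31099)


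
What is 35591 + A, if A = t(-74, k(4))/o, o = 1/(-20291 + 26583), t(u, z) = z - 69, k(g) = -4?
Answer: -423725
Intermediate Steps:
t(u, z) = -69 + z
o = 1/6292 ≈ 0.00015893
A = -459316 (A = (-69 - 4)/(1/6292) = -73*6292 = -459316)
35591 + A = 35591 - 459316 = -423725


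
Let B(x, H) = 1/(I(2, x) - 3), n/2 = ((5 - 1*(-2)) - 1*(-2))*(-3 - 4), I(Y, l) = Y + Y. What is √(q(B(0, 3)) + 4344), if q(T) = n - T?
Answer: √4217 ≈ 64.938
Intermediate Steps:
I(Y, l) = 2*Y
n = -126 (n = 2*(((5 - 1*(-2)) - 1*(-2))*(-3 - 4)) = 2*(((5 + 2) + 2)*(-7)) = 2*((7 + 2)*(-7)) = 2*(9*(-7)) = 2*(-63) = -126)
B(x, H) = 1 (B(x, H) = 1/(2*2 - 3) = 1/(4 - 3) = 1/1 = 1)
q(T) = -126 - T
√(q(B(0, 3)) + 4344) = √((-126 - 1*1) + 4344) = √((-126 - 1) + 4344) = √(-127 + 4344) = √4217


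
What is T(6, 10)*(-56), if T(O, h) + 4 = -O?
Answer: 560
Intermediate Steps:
T(O, h) = -4 - O
T(6, 10)*(-56) = (-4 - 1*6)*(-56) = (-4 - 6)*(-56) = -10*(-56) = 560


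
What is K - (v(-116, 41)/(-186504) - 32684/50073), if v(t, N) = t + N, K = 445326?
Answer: 1386274376001151/3112938264 ≈ 4.4533e+5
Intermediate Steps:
v(t, N) = N + t
K - (v(-116, 41)/(-186504) - 32684/50073) = 445326 - ((41 - 116)/(-186504) - 32684/50073) = 445326 - (-75*(-1/186504) - 32684*1/50073) = 445326 - (25/62168 - 32684/50073) = 445326 - 1*(-2030647087/3112938264) = 445326 + 2030647087/3112938264 = 1386274376001151/3112938264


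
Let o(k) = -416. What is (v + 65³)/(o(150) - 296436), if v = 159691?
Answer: -108579/74213 ≈ -1.4631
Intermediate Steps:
(v + 65³)/(o(150) - 296436) = (159691 + 65³)/(-416 - 296436) = (159691 + 274625)/(-296852) = 434316*(-1/296852) = -108579/74213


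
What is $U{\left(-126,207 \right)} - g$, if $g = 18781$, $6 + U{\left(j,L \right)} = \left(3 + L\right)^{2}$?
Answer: $25313$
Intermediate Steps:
$U{\left(j,L \right)} = -6 + \left(3 + L\right)^{2}$
$U{\left(-126,207 \right)} - g = \left(-6 + \left(3 + 207\right)^{2}\right) - 18781 = \left(-6 + 210^{2}\right) - 18781 = \left(-6 + 44100\right) - 18781 = 44094 - 18781 = 25313$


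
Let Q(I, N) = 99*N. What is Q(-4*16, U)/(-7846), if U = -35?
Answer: 3465/7846 ≈ 0.44163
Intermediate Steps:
Q(-4*16, U)/(-7846) = (99*(-35))/(-7846) = -3465*(-1/7846) = 3465/7846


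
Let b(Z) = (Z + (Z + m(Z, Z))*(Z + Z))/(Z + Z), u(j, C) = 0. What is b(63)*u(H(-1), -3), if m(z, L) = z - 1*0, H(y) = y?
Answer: 0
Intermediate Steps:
m(z, L) = z (m(z, L) = z + 0 = z)
b(Z) = (Z + 4*Z**2)/(2*Z) (b(Z) = (Z + (Z + Z)*(Z + Z))/(Z + Z) = (Z + (2*Z)*(2*Z))/((2*Z)) = (Z + 4*Z**2)*(1/(2*Z)) = (Z + 4*Z**2)/(2*Z))
b(63)*u(H(-1), -3) = (1/2 + 2*63)*0 = (1/2 + 126)*0 = (253/2)*0 = 0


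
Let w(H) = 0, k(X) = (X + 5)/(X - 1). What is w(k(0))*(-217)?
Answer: 0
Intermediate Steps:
k(X) = (5 + X)/(-1 + X)
w(k(0))*(-217) = 0*(-217) = 0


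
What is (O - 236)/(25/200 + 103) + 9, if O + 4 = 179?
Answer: 6937/825 ≈ 8.4085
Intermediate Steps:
O = 175 (O = -4 + 179 = 175)
(O - 236)/(25/200 + 103) + 9 = (175 - 236)/(25/200 + 103) + 9 = -61/(25*(1/200) + 103) + 9 = -61/(⅛ + 103) + 9 = -61/825/8 + 9 = -61*8/825 + 9 = -488/825 + 9 = 6937/825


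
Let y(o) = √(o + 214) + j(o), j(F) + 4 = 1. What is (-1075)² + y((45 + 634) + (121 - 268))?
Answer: 1155622 + √746 ≈ 1.1557e+6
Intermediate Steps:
j(F) = -3 (j(F) = -4 + 1 = -3)
y(o) = -3 + √(214 + o) (y(o) = √(o + 214) - 3 = √(214 + o) - 3 = -3 + √(214 + o))
(-1075)² + y((45 + 634) + (121 - 268)) = (-1075)² + (-3 + √(214 + ((45 + 634) + (121 - 268)))) = 1155625 + (-3 + √(214 + (679 - 147))) = 1155625 + (-3 + √(214 + 532)) = 1155625 + (-3 + √746) = 1155622 + √746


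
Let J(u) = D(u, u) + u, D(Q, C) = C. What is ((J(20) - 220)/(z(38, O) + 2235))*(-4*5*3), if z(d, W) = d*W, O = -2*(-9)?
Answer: 3600/973 ≈ 3.6999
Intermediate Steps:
O = 18
z(d, W) = W*d
J(u) = 2*u (J(u) = u + u = 2*u)
((J(20) - 220)/(z(38, O) + 2235))*(-4*5*3) = ((2*20 - 220)/(18*38 + 2235))*(-4*5*3) = ((40 - 220)/(684 + 2235))*(-20*3) = -180/2919*(-60) = -180*1/2919*(-60) = -60/973*(-60) = 3600/973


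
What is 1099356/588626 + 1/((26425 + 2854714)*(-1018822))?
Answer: 1613507100610566611/863916902808706754 ≈ 1.8677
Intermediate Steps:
1099356/588626 + 1/((26425 + 2854714)*(-1018822)) = 1099356*(1/588626) - 1/1018822/2881139 = 549678/294313 + (1/2881139)*(-1/1018822) = 549678/294313 - 1/2935367798258 = 1613507100610566611/863916902808706754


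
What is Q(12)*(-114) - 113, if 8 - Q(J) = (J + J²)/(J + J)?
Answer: -284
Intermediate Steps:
Q(J) = 8 - (J + J²)/(2*J) (Q(J) = 8 - (J + J²)/(J + J) = 8 - (J + J²)/(2*J))
Q(12)*(-114) - 113 = (15/2 - ½*12)*(-114) - 113 = (15/2 - 6)*(-114) - 113 = (3/2)*(-114) - 113 = -171 - 113 = -284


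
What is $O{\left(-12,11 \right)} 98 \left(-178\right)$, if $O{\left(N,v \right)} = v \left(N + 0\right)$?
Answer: $2302608$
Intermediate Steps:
$O{\left(N,v \right)} = N v$ ($O{\left(N,v \right)} = v N = N v$)
$O{\left(-12,11 \right)} 98 \left(-178\right) = \left(-12\right) 11 \cdot 98 \left(-178\right) = \left(-132\right) 98 \left(-178\right) = \left(-12936\right) \left(-178\right) = 2302608$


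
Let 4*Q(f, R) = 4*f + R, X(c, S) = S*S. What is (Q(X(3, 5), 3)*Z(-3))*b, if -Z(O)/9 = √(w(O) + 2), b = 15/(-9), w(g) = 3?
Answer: 1545*√5/4 ≈ 863.68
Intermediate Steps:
b = -5/3 (b = 15*(-⅑) = -5/3 ≈ -1.6667)
X(c, S) = S²
Z(O) = -9*√5 (Z(O) = -9*√(3 + 2) = -9*√5)
Q(f, R) = f + R/4 (Q(f, R) = (4*f + R)/4 = (R + 4*f)/4 = f + R/4)
(Q(X(3, 5), 3)*Z(-3))*b = ((5² + (¼)*3)*(-9*√5))*(-5/3) = ((25 + ¾)*(-9*√5))*(-5/3) = (103*(-9*√5)/4)*(-5/3) = -927*√5/4*(-5/3) = 1545*√5/4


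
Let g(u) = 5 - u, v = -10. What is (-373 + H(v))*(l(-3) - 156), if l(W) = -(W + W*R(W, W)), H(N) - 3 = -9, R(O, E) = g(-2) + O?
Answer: 53439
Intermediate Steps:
R(O, E) = 7 + O (R(O, E) = (5 - 1*(-2)) + O = (5 + 2) + O = 7 + O)
H(N) = -6 (H(N) = 3 - 9 = -6)
l(W) = -W - W*(7 + W) (l(W) = -(W + W*(7 + W)) = -W - W*(7 + W))
(-373 + H(v))*(l(-3) - 156) = (-373 - 6)*(-1*(-3)*(8 - 3) - 156) = -379*(-1*(-3)*5 - 156) = -379*(15 - 156) = -379*(-141) = 53439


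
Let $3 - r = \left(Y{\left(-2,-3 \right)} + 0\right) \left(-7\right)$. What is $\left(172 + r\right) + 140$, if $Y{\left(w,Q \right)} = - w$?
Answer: $329$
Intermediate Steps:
$r = 17$ ($r = 3 - \left(\left(-1\right) \left(-2\right) + 0\right) \left(-7\right) = 3 - \left(2 + 0\right) \left(-7\right) = 3 - 2 \left(-7\right) = 3 - -14 = 3 + 14 = 17$)
$\left(172 + r\right) + 140 = \left(172 + 17\right) + 140 = 189 + 140 = 329$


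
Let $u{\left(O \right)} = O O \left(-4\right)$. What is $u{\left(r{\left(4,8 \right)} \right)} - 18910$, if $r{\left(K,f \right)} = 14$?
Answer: $-19694$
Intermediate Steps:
$u{\left(O \right)} = - 4 O^{2}$ ($u{\left(O \right)} = O^{2} \left(-4\right) = - 4 O^{2}$)
$u{\left(r{\left(4,8 \right)} \right)} - 18910 = - 4 \cdot 14^{2} - 18910 = \left(-4\right) 196 - 18910 = -784 - 18910 = -19694$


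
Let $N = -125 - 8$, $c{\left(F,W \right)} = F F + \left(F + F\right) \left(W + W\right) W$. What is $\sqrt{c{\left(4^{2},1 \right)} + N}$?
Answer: $\sqrt{187} \approx 13.675$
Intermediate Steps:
$c{\left(F,W \right)} = F^{2} + 4 F W^{2}$ ($c{\left(F,W \right)} = F^{2} + 2 F 2 W W = F^{2} + 4 F W W = F^{2} + 4 F W^{2}$)
$N = -133$ ($N = -125 - 8 = -133$)
$\sqrt{c{\left(4^{2},1 \right)} + N} = \sqrt{4^{2} \left(4^{2} + 4 \cdot 1^{2}\right) - 133} = \sqrt{16 \left(16 + 4 \cdot 1\right) - 133} = \sqrt{16 \left(16 + 4\right) - 133} = \sqrt{16 \cdot 20 - 133} = \sqrt{320 - 133} = \sqrt{187}$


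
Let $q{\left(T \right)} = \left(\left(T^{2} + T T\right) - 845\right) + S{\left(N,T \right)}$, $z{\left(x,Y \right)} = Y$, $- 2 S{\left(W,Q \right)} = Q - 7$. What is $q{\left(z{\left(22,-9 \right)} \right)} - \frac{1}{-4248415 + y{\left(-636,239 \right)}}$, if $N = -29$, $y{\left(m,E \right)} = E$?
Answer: $- \frac{2867518799}{4248176} \approx -675.0$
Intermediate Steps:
$S{\left(W,Q \right)} = \frac{7}{2} - \frac{Q}{2}$ ($S{\left(W,Q \right)} = - \frac{Q - 7}{2} = - \frac{-7 + Q}{2} = \frac{7}{2} - \frac{Q}{2}$)
$q{\left(T \right)} = - \frac{1683}{2} + 2 T^{2} - \frac{T}{2}$ ($q{\left(T \right)} = \left(\left(T^{2} + T T\right) - 845\right) - \left(- \frac{7}{2} + \frac{T}{2}\right) = \left(\left(T^{2} + T^{2}\right) - 845\right) - \left(- \frac{7}{2} + \frac{T}{2}\right) = \left(2 T^{2} - 845\right) - \left(- \frac{7}{2} + \frac{T}{2}\right) = \left(-845 + 2 T^{2}\right) - \left(- \frac{7}{2} + \frac{T}{2}\right) = - \frac{1683}{2} + 2 T^{2} - \frac{T}{2}$)
$q{\left(z{\left(22,-9 \right)} \right)} - \frac{1}{-4248415 + y{\left(-636,239 \right)}} = \left(- \frac{1683}{2} + 2 \left(-9\right)^{2} - - \frac{9}{2}\right) - \frac{1}{-4248415 + 239} = \left(- \frac{1683}{2} + 2 \cdot 81 + \frac{9}{2}\right) - \frac{1}{-4248176} = \left(- \frac{1683}{2} + 162 + \frac{9}{2}\right) - - \frac{1}{4248176} = -675 + \frac{1}{4248176} = - \frac{2867518799}{4248176}$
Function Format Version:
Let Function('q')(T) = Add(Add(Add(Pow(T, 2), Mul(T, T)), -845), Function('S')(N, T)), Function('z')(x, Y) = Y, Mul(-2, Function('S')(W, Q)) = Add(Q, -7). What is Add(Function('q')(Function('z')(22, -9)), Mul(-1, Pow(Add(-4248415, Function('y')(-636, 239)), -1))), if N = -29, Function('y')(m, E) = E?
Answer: Rational(-2867518799, 4248176) ≈ -675.00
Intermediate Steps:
Function('S')(W, Q) = Add(Rational(7, 2), Mul(Rational(-1, 2), Q)) (Function('S')(W, Q) = Mul(Rational(-1, 2), Add(Q, -7)) = Mul(Rational(-1, 2), Add(-7, Q)) = Add(Rational(7, 2), Mul(Rational(-1, 2), Q)))
Function('q')(T) = Add(Rational(-1683, 2), Mul(2, Pow(T, 2)), Mul(Rational(-1, 2), T)) (Function('q')(T) = Add(Add(Add(Pow(T, 2), Mul(T, T)), -845), Add(Rational(7, 2), Mul(Rational(-1, 2), T))) = Add(Add(Add(Pow(T, 2), Pow(T, 2)), -845), Add(Rational(7, 2), Mul(Rational(-1, 2), T))) = Add(Add(Mul(2, Pow(T, 2)), -845), Add(Rational(7, 2), Mul(Rational(-1, 2), T))) = Add(Add(-845, Mul(2, Pow(T, 2))), Add(Rational(7, 2), Mul(Rational(-1, 2), T))) = Add(Rational(-1683, 2), Mul(2, Pow(T, 2)), Mul(Rational(-1, 2), T)))
Add(Function('q')(Function('z')(22, -9)), Mul(-1, Pow(Add(-4248415, Function('y')(-636, 239)), -1))) = Add(Add(Rational(-1683, 2), Mul(2, Pow(-9, 2)), Mul(Rational(-1, 2), -9)), Mul(-1, Pow(Add(-4248415, 239), -1))) = Add(Add(Rational(-1683, 2), Mul(2, 81), Rational(9, 2)), Mul(-1, Pow(-4248176, -1))) = Add(Add(Rational(-1683, 2), 162, Rational(9, 2)), Mul(-1, Rational(-1, 4248176))) = Add(-675, Rational(1, 4248176)) = Rational(-2867518799, 4248176)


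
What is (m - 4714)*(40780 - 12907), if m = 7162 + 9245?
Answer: 325918989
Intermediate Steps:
m = 16407
(m - 4714)*(40780 - 12907) = (16407 - 4714)*(40780 - 12907) = 11693*27873 = 325918989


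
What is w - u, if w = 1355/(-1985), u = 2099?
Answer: -833574/397 ≈ -2099.7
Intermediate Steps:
w = -271/397 (w = 1355*(-1/1985) = -271/397 ≈ -0.68262)
w - u = -271/397 - 1*2099 = -271/397 - 2099 = -833574/397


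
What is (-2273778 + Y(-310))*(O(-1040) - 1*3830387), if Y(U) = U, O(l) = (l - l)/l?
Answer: 8710637112056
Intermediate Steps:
O(l) = 0 (O(l) = 0/l = 0)
(-2273778 + Y(-310))*(O(-1040) - 1*3830387) = (-2273778 - 310)*(0 - 1*3830387) = -2274088*(0 - 3830387) = -2274088*(-3830387) = 8710637112056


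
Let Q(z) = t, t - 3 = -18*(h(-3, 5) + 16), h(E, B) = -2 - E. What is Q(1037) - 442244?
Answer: -442547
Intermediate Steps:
t = -303 (t = 3 - 18*((-2 - 1*(-3)) + 16) = 3 - 18*((-2 + 3) + 16) = 3 - 18*(1 + 16) = 3 - 18*17 = 3 - 306 = -303)
Q(z) = -303
Q(1037) - 442244 = -303 - 442244 = -442547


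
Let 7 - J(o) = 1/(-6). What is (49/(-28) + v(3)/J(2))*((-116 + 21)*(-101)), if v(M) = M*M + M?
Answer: -124735/172 ≈ -725.20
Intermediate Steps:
J(o) = 43/6 (J(o) = 7 - 1/(-6) = 7 - (-1)/6 = 7 - 1*(-⅙) = 7 + ⅙ = 43/6)
v(M) = M + M² (v(M) = M² + M = M + M²)
(49/(-28) + v(3)/J(2))*((-116 + 21)*(-101)) = (49/(-28) + (3*(1 + 3))/(43/6))*((-116 + 21)*(-101)) = (49*(-1/28) + (3*4)*(6/43))*(-95*(-101)) = (-7/4 + 12*(6/43))*9595 = (-7/4 + 72/43)*9595 = -13/172*9595 = -124735/172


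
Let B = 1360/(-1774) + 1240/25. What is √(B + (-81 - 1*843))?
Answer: 2*I*√4303462335/4435 ≈ 29.583*I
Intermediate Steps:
B = 216576/4435 (B = 1360*(-1/1774) + 1240*(1/25) = -680/887 + 248/5 = 216576/4435 ≈ 48.833)
√(B + (-81 - 1*843)) = √(216576/4435 + (-81 - 1*843)) = √(216576/4435 + (-81 - 843)) = √(216576/4435 - 924) = √(-3881364/4435) = 2*I*√4303462335/4435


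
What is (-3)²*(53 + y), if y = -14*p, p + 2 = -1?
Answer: 855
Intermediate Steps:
p = -3 (p = -2 - 1 = -3)
y = 42 (y = -14*(-3) = 42)
(-3)²*(53 + y) = (-3)²*(53 + 42) = 9*95 = 855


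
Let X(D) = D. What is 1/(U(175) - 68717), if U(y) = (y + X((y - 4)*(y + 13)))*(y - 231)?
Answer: -1/1878805 ≈ -5.3225e-7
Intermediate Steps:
U(y) = (-231 + y)*(y + (-4 + y)*(13 + y)) (U(y) = (y + (y - 4)*(y + 13))*(y - 231) = (y + (-4 + y)*(13 + y))*(-231 + y) = (-231 + y)*(y + (-4 + y)*(13 + y)))
1/(U(175) - 68717) = 1/((12012 + 175**3 - 2362*175 - 221*175**2) - 68717) = 1/((12012 + 5359375 - 413350 - 221*30625) - 68717) = 1/((12012 + 5359375 - 413350 - 6768125) - 68717) = 1/(-1810088 - 68717) = 1/(-1878805) = -1/1878805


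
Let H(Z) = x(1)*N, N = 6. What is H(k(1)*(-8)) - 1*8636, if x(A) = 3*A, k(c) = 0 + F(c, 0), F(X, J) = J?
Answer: -8618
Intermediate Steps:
k(c) = 0 (k(c) = 0 + 0 = 0)
H(Z) = 18 (H(Z) = (3*1)*6 = 3*6 = 18)
H(k(1)*(-8)) - 1*8636 = 18 - 1*8636 = 18 - 8636 = -8618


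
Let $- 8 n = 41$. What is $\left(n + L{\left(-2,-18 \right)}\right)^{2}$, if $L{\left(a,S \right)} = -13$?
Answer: $\frac{21025}{64} \approx 328.52$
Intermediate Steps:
$n = - \frac{41}{8}$ ($n = \left(- \frac{1}{8}\right) 41 = - \frac{41}{8} \approx -5.125$)
$\left(n + L{\left(-2,-18 \right)}\right)^{2} = \left(- \frac{41}{8} - 13\right)^{2} = \left(- \frac{145}{8}\right)^{2} = \frac{21025}{64}$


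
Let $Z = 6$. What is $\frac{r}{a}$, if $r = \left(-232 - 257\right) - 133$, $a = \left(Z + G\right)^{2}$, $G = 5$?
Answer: $- \frac{622}{121} \approx -5.1405$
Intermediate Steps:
$a = 121$ ($a = \left(6 + 5\right)^{2} = 11^{2} = 121$)
$r = -622$ ($r = -489 - 133 = -622$)
$\frac{r}{a} = - \frac{622}{121}$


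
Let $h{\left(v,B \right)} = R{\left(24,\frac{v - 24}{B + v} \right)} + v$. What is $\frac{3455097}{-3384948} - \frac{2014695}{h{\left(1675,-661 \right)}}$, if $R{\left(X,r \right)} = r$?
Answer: $- \frac{177461198822483}{147557781532} \approx -1202.7$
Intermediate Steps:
$h{\left(v,B \right)} = v + \frac{-24 + v}{B + v}$ ($h{\left(v,B \right)} = \frac{v - 24}{B + v} + v = \frac{-24 + v}{B + v} + v = v + \frac{-24 + v}{B + v}$)
$\frac{3455097}{-3384948} - \frac{2014695}{h{\left(1675,-661 \right)}} = \frac{3455097}{-3384948} - \frac{2014695}{\frac{1}{-661 + 1675} \left(-24 + 1675 + 1675 \left(-661 + 1675\right)\right)} = 3455097 \left(- \frac{1}{3384948}\right) - \frac{2014695}{\frac{1}{1014} \left(-24 + 1675 + 1675 \cdot 1014\right)} = - \frac{1151699}{1128316} - \frac{2014695}{\frac{1}{1014} \left(-24 + 1675 + 1698450\right)} = - \frac{1151699}{1128316} - \frac{2014695}{\frac{1}{1014} \cdot 1700101} = - \frac{1151699}{1128316} - \frac{2014695}{\frac{130777}{78}} = - \frac{1151699}{1128316} - \frac{157146210}{130777} = - \frac{177461198822483}{147557781532}$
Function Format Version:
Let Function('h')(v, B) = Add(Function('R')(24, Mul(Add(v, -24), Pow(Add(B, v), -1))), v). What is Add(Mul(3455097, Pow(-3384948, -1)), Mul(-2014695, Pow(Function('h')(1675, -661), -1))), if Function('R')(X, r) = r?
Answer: Rational(-177461198822483, 147557781532) ≈ -1202.7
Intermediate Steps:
Function('h')(v, B) = Add(v, Mul(Pow(Add(B, v), -1), Add(-24, v))) (Function('h')(v, B) = Add(Mul(Add(v, -24), Pow(Add(B, v), -1)), v) = Add(Mul(Add(-24, v), Pow(Add(B, v), -1)), v) = Add(Mul(Pow(Add(B, v), -1), Add(-24, v)), v) = Add(v, Mul(Pow(Add(B, v), -1), Add(-24, v))))
Add(Mul(3455097, Pow(-3384948, -1)), Mul(-2014695, Pow(Function('h')(1675, -661), -1))) = Add(Mul(3455097, Pow(-3384948, -1)), Mul(-2014695, Pow(Mul(Pow(Add(-661, 1675), -1), Add(-24, 1675, Mul(1675, Add(-661, 1675)))), -1))) = Add(Mul(3455097, Rational(-1, 3384948)), Mul(-2014695, Pow(Mul(Pow(1014, -1), Add(-24, 1675, Mul(1675, 1014))), -1))) = Add(Rational(-1151699, 1128316), Mul(-2014695, Pow(Mul(Rational(1, 1014), Add(-24, 1675, 1698450)), -1))) = Add(Rational(-1151699, 1128316), Mul(-2014695, Pow(Mul(Rational(1, 1014), 1700101), -1))) = Add(Rational(-1151699, 1128316), Mul(-2014695, Pow(Rational(130777, 78), -1))) = Add(Rational(-1151699, 1128316), Mul(-2014695, Rational(78, 130777))) = Add(Rational(-1151699, 1128316), Rational(-157146210, 130777)) = Rational(-177461198822483, 147557781532)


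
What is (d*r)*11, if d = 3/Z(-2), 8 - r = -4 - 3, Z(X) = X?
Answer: -495/2 ≈ -247.50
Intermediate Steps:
r = 15 (r = 8 - (-4 - 3) = 8 - 1*(-7) = 8 + 7 = 15)
d = -3/2 (d = 3/(-2) = 3*(-½) = -3/2 ≈ -1.5000)
(d*r)*11 = -3/2*15*11 = -45/2*11 = -495/2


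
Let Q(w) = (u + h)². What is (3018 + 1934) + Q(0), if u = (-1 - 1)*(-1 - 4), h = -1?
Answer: 5033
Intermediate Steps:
u = 10 (u = -2*(-5) = 10)
Q(w) = 81 (Q(w) = (10 - 1)² = 9² = 81)
(3018 + 1934) + Q(0) = (3018 + 1934) + 81 = 4952 + 81 = 5033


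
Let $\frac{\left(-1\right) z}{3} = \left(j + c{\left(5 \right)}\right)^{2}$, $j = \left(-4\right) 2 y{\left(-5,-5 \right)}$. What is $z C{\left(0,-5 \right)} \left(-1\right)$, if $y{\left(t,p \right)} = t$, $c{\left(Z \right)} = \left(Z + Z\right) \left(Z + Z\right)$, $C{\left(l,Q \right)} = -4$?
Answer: $-235200$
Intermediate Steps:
$c{\left(Z \right)} = 4 Z^{2}$ ($c{\left(Z \right)} = 2 Z 2 Z = 4 Z^{2}$)
$j = 40$ ($j = \left(-4\right) 2 \left(-5\right) = \left(-8\right) \left(-5\right) = 40$)
$z = -58800$ ($z = - 3 \left(40 + 4 \cdot 5^{2}\right)^{2} = - 3 \left(40 + 4 \cdot 25\right)^{2} = - 3 \left(40 + 100\right)^{2} = - 3 \cdot 140^{2} = \left(-3\right) 19600 = -58800$)
$z C{\left(0,-5 \right)} \left(-1\right) = - 58800 \left(\left(-4\right) \left(-1\right)\right) = \left(-58800\right) 4 = -235200$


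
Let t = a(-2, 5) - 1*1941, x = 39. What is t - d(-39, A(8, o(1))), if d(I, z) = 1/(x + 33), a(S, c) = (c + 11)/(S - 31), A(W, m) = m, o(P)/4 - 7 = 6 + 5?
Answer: -1537667/792 ≈ -1941.5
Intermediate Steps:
o(P) = 72 (o(P) = 28 + 4*(6 + 5) = 28 + 4*11 = 28 + 44 = 72)
a(S, c) = (11 + c)/(-31 + S)
d(I, z) = 1/72 (d(I, z) = 1/(39 + 33) = 1/72)
t = -64069/33 (t = (11 + 5)/(-31 - 2) - 1*1941 = 16/(-33) - 1941 = -1/33*16 - 1941 = -16/33 - 1941 = -64069/33 ≈ -1941.5)
t - d(-39, A(8, o(1))) = -64069/33 - 1*1/72 = -64069/33 - 1/72 = -1537667/792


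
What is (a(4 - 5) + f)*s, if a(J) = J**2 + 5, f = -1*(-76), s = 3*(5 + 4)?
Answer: 2214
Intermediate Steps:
s = 27 (s = 3*9 = 27)
f = 76
a(J) = 5 + J**2
(a(4 - 5) + f)*s = ((5 + (4 - 5)**2) + 76)*27 = ((5 + (-1)**2) + 76)*27 = ((5 + 1) + 76)*27 = (6 + 76)*27 = 82*27 = 2214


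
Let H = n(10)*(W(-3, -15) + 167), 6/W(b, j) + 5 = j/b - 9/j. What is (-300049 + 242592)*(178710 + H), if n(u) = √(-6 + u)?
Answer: -10288480248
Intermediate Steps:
W(b, j) = 6/(-5 - 9/j + j/b) (W(b, j) = 6/(-5 + (j/b - 9/j)) = 6/(-5 + (-9/j + j/b)) = 6/(-5 - 9/j + j/b))
H = 354 (H = √(-6 + 10)*(-6*(-3)*(-15)/(-1*(-15)² + 9*(-3) + 5*(-3)*(-15)) + 167) = √4*(-6*(-3)*(-15)/(-1*225 - 27 + 225) + 167) = 2*(-6*(-3)*(-15)/(-225 - 27 + 225) + 167) = 2*(-6*(-3)*(-15)/(-27) + 167) = 2*(-6*(-3)*(-15)*(-1/27) + 167) = 2*(10 + 167) = 2*177 = 354)
(-300049 + 242592)*(178710 + H) = (-300049 + 242592)*(178710 + 354) = -57457*179064 = -10288480248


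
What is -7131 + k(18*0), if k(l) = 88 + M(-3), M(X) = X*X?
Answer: -7034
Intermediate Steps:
M(X) = X²
k(l) = 97 (k(l) = 88 + (-3)² = 88 + 9 = 97)
-7131 + k(18*0) = -7131 + 97 = -7034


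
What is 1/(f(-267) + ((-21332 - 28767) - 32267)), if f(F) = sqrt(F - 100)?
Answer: -82366/6784158323 - I*sqrt(367)/6784158323 ≈ -1.2141e-5 - 2.8238e-9*I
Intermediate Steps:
f(F) = sqrt(-100 + F)
1/(f(-267) + ((-21332 - 28767) - 32267)) = 1/(sqrt(-100 - 267) + ((-21332 - 28767) - 32267)) = 1/(sqrt(-367) + (-50099 - 32267)) = 1/(I*sqrt(367) - 82366) = 1/(-82366 + I*sqrt(367))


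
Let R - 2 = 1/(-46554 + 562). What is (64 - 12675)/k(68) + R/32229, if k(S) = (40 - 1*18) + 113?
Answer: -2076996926327/22234142520 ≈ -93.415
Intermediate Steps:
k(S) = 135 (k(S) = (40 - 18) + 113 = 22 + 113 = 135)
R = 91983/45992 (R = 2 + 1/(-46554 + 562) = 2 + 1/(-45992) = 2 - 1/45992 = 91983/45992 ≈ 2.0000)
(64 - 12675)/k(68) + R/32229 = (64 - 12675)/135 + (91983/45992)/32229 = -12611*1/135 + (91983/45992)*(1/32229) = -12611/135 + 30661/494092056 = -2076996926327/22234142520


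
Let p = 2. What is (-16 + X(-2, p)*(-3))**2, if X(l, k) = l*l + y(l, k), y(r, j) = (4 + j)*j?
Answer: 4096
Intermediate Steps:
y(r, j) = j*(4 + j)
X(l, k) = l**2 + k*(4 + k) (X(l, k) = l*l + k*(4 + k) = l**2 + k*(4 + k))
(-16 + X(-2, p)*(-3))**2 = (-16 + ((-2)**2 + 2*(4 + 2))*(-3))**2 = (-16 + (4 + 2*6)*(-3))**2 = (-16 + (4 + 12)*(-3))**2 = (-16 + 16*(-3))**2 = (-16 - 48)**2 = (-64)**2 = 4096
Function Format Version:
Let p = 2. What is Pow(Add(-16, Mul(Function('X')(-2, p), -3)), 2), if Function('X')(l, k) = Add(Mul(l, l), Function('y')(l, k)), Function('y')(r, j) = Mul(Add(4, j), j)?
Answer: 4096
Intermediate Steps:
Function('y')(r, j) = Mul(j, Add(4, j))
Function('X')(l, k) = Add(Pow(l, 2), Mul(k, Add(4, k))) (Function('X')(l, k) = Add(Mul(l, l), Mul(k, Add(4, k))) = Add(Pow(l, 2), Mul(k, Add(4, k))))
Pow(Add(-16, Mul(Function('X')(-2, p), -3)), 2) = Pow(Add(-16, Mul(Add(Pow(-2, 2), Mul(2, Add(4, 2))), -3)), 2) = Pow(Add(-16, Mul(Add(4, Mul(2, 6)), -3)), 2) = Pow(Add(-16, Mul(Add(4, 12), -3)), 2) = Pow(Add(-16, Mul(16, -3)), 2) = Pow(Add(-16, -48), 2) = Pow(-64, 2) = 4096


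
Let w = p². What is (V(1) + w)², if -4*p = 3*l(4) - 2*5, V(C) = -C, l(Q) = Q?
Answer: 9/16 ≈ 0.56250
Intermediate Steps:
p = -½ (p = -(3*4 - 2*5)/4 = -(12 - 10)/4 = -¼*2 = -½ ≈ -0.50000)
w = ¼ (w = (-½)² = ¼ ≈ 0.25000)
(V(1) + w)² = (-1*1 + ¼)² = (-1 + ¼)² = (-¾)² = 9/16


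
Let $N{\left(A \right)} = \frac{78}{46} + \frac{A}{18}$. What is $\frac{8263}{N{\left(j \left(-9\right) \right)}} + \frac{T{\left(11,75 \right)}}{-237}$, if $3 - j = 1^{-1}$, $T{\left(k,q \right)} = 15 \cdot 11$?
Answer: $\frac{15012991}{1264} \approx 11877.0$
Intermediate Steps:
$T{\left(k,q \right)} = 165$
$j = 2$ ($j = 3 - 1^{-1} = 3 - 1 = 2$)
$N{\left(A \right)} = \frac{39}{23} + \frac{A}{18}$ ($N{\left(A \right)} = 78 \cdot \frac{1}{46} + A \frac{1}{18} = \frac{39}{23} + \frac{A}{18}$)
$\frac{8263}{N{\left(j \left(-9\right) \right)}} + \frac{T{\left(11,75 \right)}}{-237} = \frac{8263}{\frac{39}{23} + \frac{2 \left(-9\right)}{18}} + \frac{165}{-237} = \frac{8263}{\frac{39}{23} + \frac{1}{18} \left(-18\right)} + 165 \left(- \frac{1}{237}\right) = \frac{8263}{\frac{39}{23} - 1} - \frac{55}{79} = \frac{8263}{\frac{16}{23}} - \frac{55}{79} = 8263 \cdot \frac{23}{16} - \frac{55}{79} = \frac{190049}{16} - \frac{55}{79} = \frac{15012991}{1264}$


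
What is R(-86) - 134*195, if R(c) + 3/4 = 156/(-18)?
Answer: -313673/12 ≈ -26139.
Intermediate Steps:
R(c) = -113/12 (R(c) = -3/4 + 156/(-18) = -3/4 + 156*(-1/18) = -3/4 - 26/3 = -113/12)
R(-86) - 134*195 = -113/12 - 134*195 = -113/12 - 26130 = -313673/12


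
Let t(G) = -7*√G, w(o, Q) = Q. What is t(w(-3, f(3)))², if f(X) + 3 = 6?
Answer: 147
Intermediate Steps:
f(X) = 3 (f(X) = -3 + 6 = 3)
t(w(-3, f(3)))² = (-7*√3)² = 147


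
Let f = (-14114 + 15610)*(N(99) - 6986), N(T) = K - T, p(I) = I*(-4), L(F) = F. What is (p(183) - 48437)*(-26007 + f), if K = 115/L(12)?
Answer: 1565171749979/3 ≈ 5.2172e+11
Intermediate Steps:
K = 115/12 ≈ 9.5833
p(I) = -4*I
N(T) = 115/12 - T
f = -31754470/3 (f = (-14114 + 15610)*((115/12 - 1*99) - 6986) = 1496*((115/12 - 99) - 6986) = 1496*(-1073/12 - 6986) = 1496*(-84905/12) = -31754470/3 ≈ -1.0585e+7)
(p(183) - 48437)*(-26007 + f) = (-4*183 - 48437)*(-26007 - 31754470/3) = (-732 - 48437)*(-31832491/3) = -49169*(-31832491/3) = 1565171749979/3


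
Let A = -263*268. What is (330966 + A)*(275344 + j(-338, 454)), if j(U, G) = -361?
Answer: 71628121806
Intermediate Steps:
A = -70484
(330966 + A)*(275344 + j(-338, 454)) = (330966 - 70484)*(275344 - 361) = 260482*274983 = 71628121806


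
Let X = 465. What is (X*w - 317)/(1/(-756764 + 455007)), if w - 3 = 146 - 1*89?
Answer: -8323363331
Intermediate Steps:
w = 60 (w = 3 + (146 - 1*89) = 3 + (146 - 89) = 3 + 57 = 60)
(X*w - 317)/(1/(-756764 + 455007)) = (465*60 - 317)/(1/(-756764 + 455007)) = (27900 - 317)/(1/(-301757)) = 27583/(-1/301757) = 27583*(-301757) = -8323363331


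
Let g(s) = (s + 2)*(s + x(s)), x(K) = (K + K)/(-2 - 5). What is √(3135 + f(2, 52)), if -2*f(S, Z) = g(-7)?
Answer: √12490/2 ≈ 55.879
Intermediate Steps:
x(K) = -2*K/7 (x(K) = (2*K)/(-7) = (2*K)*(-⅐) = -2*K/7)
g(s) = 5*s*(2 + s)/7 (g(s) = (s + 2)*(s - 2*s/7) = (2 + s)*(5*s/7) = 5*s*(2 + s)/7)
f(S, Z) = -25/2 (f(S, Z) = -5*(-7)*(2 - 7)/14 = -5*(-7)*(-5)/14 = -½*25 = -25/2)
√(3135 + f(2, 52)) = √(3135 - 25/2) = √(6245/2) = √12490/2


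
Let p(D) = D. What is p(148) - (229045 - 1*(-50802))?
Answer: -279699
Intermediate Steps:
p(148) - (229045 - 1*(-50802)) = 148 - (229045 - 1*(-50802)) = 148 - (229045 + 50802) = 148 - 1*279847 = 148 - 279847 = -279699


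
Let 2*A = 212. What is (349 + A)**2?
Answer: 207025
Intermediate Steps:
A = 106 (A = (1/2)*212 = 106)
(349 + A)**2 = (349 + 106)**2 = 455**2 = 207025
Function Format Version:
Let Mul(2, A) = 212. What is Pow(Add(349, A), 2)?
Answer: 207025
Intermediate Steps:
A = 106 (A = Mul(Rational(1, 2), 212) = 106)
Pow(Add(349, A), 2) = Pow(Add(349, 106), 2) = Pow(455, 2) = 207025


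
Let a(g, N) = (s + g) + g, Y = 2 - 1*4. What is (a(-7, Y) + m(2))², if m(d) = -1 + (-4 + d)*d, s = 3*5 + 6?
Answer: 4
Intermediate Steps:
s = 21 (s = 15 + 6 = 21)
Y = -2 (Y = 2 - 4 = -2)
a(g, N) = 21 + 2*g (a(g, N) = (21 + g) + g = 21 + 2*g)
m(d) = -1 + d*(-4 + d)
(a(-7, Y) + m(2))² = ((21 + 2*(-7)) + (-1 + 2² - 4*2))² = ((21 - 14) + (-1 + 4 - 8))² = (7 - 5)² = 2² = 4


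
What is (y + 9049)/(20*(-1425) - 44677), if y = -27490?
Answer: 18441/73177 ≈ 0.25201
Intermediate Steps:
(y + 9049)/(20*(-1425) - 44677) = (-27490 + 9049)/(20*(-1425) - 44677) = -18441/(-28500 - 44677) = -18441/(-73177) = -18441*(-1/73177) = 18441/73177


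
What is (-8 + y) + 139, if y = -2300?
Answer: -2169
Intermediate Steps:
(-8 + y) + 139 = (-8 - 2300) + 139 = -2308 + 139 = -2169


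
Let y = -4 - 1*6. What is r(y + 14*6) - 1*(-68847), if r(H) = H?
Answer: 68921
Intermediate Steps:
y = -10 (y = -4 - 6 = -10)
r(y + 14*6) - 1*(-68847) = (-10 + 14*6) - 1*(-68847) = (-10 + 84) + 68847 = 74 + 68847 = 68921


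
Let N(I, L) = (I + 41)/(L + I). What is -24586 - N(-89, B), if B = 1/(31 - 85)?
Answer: -118187494/4807 ≈ -24587.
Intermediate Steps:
B = -1/54 (B = 1/(-54) = -1/54 ≈ -0.018519)
N(I, L) = (41 + I)/(I + L)
-24586 - N(-89, B) = -24586 - (41 - 89)/(-89 - 1/54) = -24586 - (-48)/(-4807/54) = -24586 - (-54)*(-48)/4807 = -24586 - 1*2592/4807 = -24586 - 2592/4807 = -118187494/4807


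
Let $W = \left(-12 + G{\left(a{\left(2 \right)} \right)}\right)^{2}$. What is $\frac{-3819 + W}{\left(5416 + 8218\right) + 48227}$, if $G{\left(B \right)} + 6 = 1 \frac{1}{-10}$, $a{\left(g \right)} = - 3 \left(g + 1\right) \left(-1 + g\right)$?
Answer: $- \frac{349139}{6186100} \approx -0.056439$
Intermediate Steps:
$a{\left(g \right)} = \left(-1 + g\right) \left(-3 - 3 g\right)$ ($a{\left(g \right)} = - 3 \left(1 + g\right) \left(-1 + g\right) = \left(-3 - 3 g\right) \left(-1 + g\right) = \left(-1 + g\right) \left(-3 - 3 g\right)$)
$G{\left(B \right)} = - \frac{61}{10}$ ($G{\left(B \right)} = -6 + 1 \frac{1}{-10} = -6 + 1 \left(- \frac{1}{10}\right) = -6 - \frac{1}{10} = - \frac{61}{10}$)
$W = \frac{32761}{100}$ ($W = \left(-12 - \frac{61}{10}\right)^{2} = \left(- \frac{181}{10}\right)^{2} = \frac{32761}{100} \approx 327.61$)
$\frac{-3819 + W}{\left(5416 + 8218\right) + 48227} = \frac{-3819 + \frac{32761}{100}}{\left(5416 + 8218\right) + 48227} = - \frac{349139}{100 \left(13634 + 48227\right)} = - \frac{349139}{100 \cdot 61861} = \left(- \frac{349139}{100}\right) \frac{1}{61861} = - \frac{349139}{6186100}$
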